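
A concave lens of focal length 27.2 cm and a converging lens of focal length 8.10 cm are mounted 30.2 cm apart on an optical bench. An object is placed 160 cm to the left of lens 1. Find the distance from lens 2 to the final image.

Lens 1 is diverging, so f₁ = −27.2 cm.
Lens 1: 1/d_i1 = 1/f₁ − 1/d_o1 = 1/(-27.2) − 1/(160) = -0.04301, so d_i1 = -23.25 cm.
The intermediate image is 23.25 cm to the left of lens 1 (virtual), which is 30.2 − (-23.25) = 53.45 cm to the left of lens 2, so d_o2 = +53.45 cm.
Lens 2: 1/d_i2 = 1/f₂ − 1/d_o2 = 1/(8.10) − 1/(53.45) = 0.1047, so d_i2 = 9.55 cm.
The final image is real, 9.55 cm to the right of lens 2 (overall magnification ≈ -0.026).

9.55 cm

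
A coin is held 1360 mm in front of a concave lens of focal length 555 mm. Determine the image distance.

394 mm

For a concave lens, f = -555 mm.
Thin-lens equation: 1/v = 1/f − 1/u = 1/(-555.0) − 1/(1360) = -0.001802 − 0.0007353 = -0.002537, so v = -394 mm.
The image is virtual, upright and reduced, on the same side as the object.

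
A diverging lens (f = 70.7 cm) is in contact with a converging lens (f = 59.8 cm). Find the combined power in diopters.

P₁ = 1/f₁ = 1/(-0.707 m) = -1.414 D; P₂ = 1/f₂ = 1/(0.598 m) = +1.672 D.
For thin lenses in contact, P = P₁ + P₂ = (-1.414) + (+1.672) = +0.258 D.

P = +0.258 D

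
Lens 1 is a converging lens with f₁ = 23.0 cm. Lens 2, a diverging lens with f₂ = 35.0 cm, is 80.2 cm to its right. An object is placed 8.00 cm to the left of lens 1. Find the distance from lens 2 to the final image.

Lens 1: 1/d_i1 = 1/f₁ − 1/d_o1 = 1/(23.0) − 1/(8.00) = -0.08152, so d_i1 = -12.27 cm.
The intermediate image is 12.27 cm to the left of lens 1 (virtual), which is 80.2 − (-12.27) = 92.47 cm to the left of lens 2, so d_o2 = +92.47 cm.
Lens 2 is diverging, so f₂ = −35.0 cm.
Lens 2: 1/d_i2 = 1/f₂ − 1/d_o2 = 1/(-35.0) − 1/(92.47) = -0.03939, so d_i2 = -25.4 cm.
The final image is virtual, 25.4 cm to the left of lens 2 (overall magnification ≈ 0.42).

25.4 cm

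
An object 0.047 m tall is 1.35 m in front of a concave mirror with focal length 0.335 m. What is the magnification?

1/d_i = 1/f − 1/d_o = 1/(0.3350) − 1/(1.35) = 2.244, so d_i = 0.4456 m.
m = −d_i/d_o = −(0.4456)/(1.35) = -0.330.
The image is real, inverted and reduced, in front of the mirror.

m = -0.330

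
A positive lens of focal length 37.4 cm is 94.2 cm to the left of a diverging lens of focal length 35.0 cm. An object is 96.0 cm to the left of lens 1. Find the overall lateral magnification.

m = -0.329

Lens 1: 1/d_i1 = 1/(37.4) − 1/(96.0) = 0.01632, so d_i1 = 61.27 cm; m₁ = −d_i1/d_o1 = -0.6382.
d_o2 = 94.2 − (61.27) = 32.93 cm.
f₂ = −35.0 cm (diverging).
Lens 2: 1/d_i2 = 1/(-35.0) − 1/(32.93) = -0.05894, so d_i2 = -16.97 cm; m₂ = −d_i2/d_o2 = +0.5152.
m = m₁·m₂ = (-0.6382)(+0.5152) = -0.329.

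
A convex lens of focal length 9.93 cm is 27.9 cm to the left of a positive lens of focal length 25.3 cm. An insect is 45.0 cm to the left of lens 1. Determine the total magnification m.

m = -0.706

Lens 1: 1/d_i1 = 1/(9.93) − 1/(45.0) = 0.07848, so d_i1 = 12.74 cm; m₁ = −d_i1/d_o1 = -0.2831.
d_o2 = 27.9 − (12.74) = 15.16 cm.
Lens 2: 1/d_i2 = 1/(25.3) − 1/(15.16) = -0.02644, so d_i2 = -37.83 cm; m₂ = −d_i2/d_o2 = +2.495.
m = m₁·m₂ = (-0.2831)(+2.495) = -0.706.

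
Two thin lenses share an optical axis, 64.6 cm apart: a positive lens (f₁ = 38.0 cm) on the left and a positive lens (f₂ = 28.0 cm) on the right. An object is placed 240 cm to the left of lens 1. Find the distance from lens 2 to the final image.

63.7 cm

Lens 1: 1/d_i1 = 1/f₁ − 1/d_o1 = 1/(38.0) − 1/(240) = 0.02215, so d_i1 = 45.15 cm.
The intermediate image is 45.15 cm to the right of lens 1, which is 64.6 − (45.15) = 19.45 cm to the left of lens 2, so d_o2 = +19.45 cm.
Lens 2: 1/d_i2 = 1/f₂ − 1/d_o2 = 1/(28.0) − 1/(19.45) = -0.01570, so d_i2 = -63.7 cm.
The final image is virtual, 63.7 cm to the left of lens 2 (overall magnification ≈ -0.62).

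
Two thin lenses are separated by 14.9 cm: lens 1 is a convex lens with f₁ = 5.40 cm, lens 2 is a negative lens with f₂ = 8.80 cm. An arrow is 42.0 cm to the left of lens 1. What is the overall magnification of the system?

Lens 1: 1/d_i1 = 1/(5.40) − 1/(42.0) = 0.1614, so d_i1 = 6.197 cm; m₁ = −d_i1/d_o1 = -0.1475.
d_o2 = 14.9 − (6.197) = 8.703 cm.
f₂ = −8.80 cm (diverging).
Lens 2: 1/d_i2 = 1/(-8.80) − 1/(8.703) = -0.2285, so d_i2 = -4.376 cm; m₂ = −d_i2/d_o2 = +0.5028.
m = m₁·m₂ = (-0.1475)(+0.5028) = -0.0742.

m = -0.0742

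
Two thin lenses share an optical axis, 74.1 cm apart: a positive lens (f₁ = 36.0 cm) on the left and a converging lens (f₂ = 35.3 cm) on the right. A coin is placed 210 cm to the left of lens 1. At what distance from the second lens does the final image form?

Lens 1: 1/d_i1 = 1/f₁ − 1/d_o1 = 1/(36.0) − 1/(210) = 0.02302, so d_i1 = 43.45 cm.
The intermediate image is 43.45 cm to the right of lens 1, which is 74.1 − (43.45) = 30.65 cm to the left of lens 2, so d_o2 = +30.65 cm.
Lens 2: 1/d_i2 = 1/f₂ − 1/d_o2 = 1/(35.3) − 1/(30.65) = -0.004298, so d_i2 = -233 cm.
The final image is virtual, 233 cm to the left of lens 2 (overall magnification ≈ -1.6).

233 cm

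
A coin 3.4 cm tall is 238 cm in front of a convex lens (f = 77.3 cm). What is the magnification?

m = -0.481

1/d_i = 1/f − 1/d_o = 1/(77.30) − 1/(238) = 0.008735, so d_i = 114.5 cm.
m = −d_i/d_o = −(114.5)/(238) = -0.481.
The image is real, inverted and reduced, on the far side of the lens.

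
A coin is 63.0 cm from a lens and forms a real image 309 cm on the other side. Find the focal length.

f = 52.3 cm (converging)

Real image ⇒ d_i = +309 cm.
1/f = 1/d_o + 1/d_i = 1/(63.0) + 1/(309) = 0.01911, so f = 52.3 cm.
Since f is positive, the lens is converging.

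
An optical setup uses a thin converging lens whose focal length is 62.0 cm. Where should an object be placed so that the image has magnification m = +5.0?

49.6 cm

m = −d_i/d_o ⇒ d_i = −m·d_o.
1/f = 1/d_o + 1/d_i = 1/d_o − 1/(m·d_o) = (1 − 1/m)/d_o, so d_o = f(1 − 1/m) = (62.00)(1 − 1/(+5.0)) = 49.6 cm.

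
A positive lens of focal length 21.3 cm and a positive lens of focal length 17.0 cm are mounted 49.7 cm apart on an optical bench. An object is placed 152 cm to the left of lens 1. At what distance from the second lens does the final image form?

53.4 cm

Lens 1: 1/d_i1 = 1/f₁ − 1/d_o1 = 1/(21.3) − 1/(152) = 0.04037, so d_i1 = 24.77 cm.
The intermediate image is 24.77 cm to the right of lens 1, which is 49.7 − (24.77) = 24.93 cm to the left of lens 2, so d_o2 = +24.93 cm.
Lens 2: 1/d_i2 = 1/f₂ − 1/d_o2 = 1/(17.0) − 1/(24.93) = 0.01871, so d_i2 = 53.4 cm.
The final image is real, 53.4 cm to the right of lens 2 (overall magnification ≈ 0.35).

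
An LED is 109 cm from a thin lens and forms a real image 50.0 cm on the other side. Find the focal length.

Real image ⇒ d_i = +50.0 cm.
1/f = 1/d_o + 1/d_i = 1/(109) + 1/(50.0) = 0.02917, so f = 34.3 cm.
Since f is positive, the thin lens is converging.

f = 34.3 cm (converging)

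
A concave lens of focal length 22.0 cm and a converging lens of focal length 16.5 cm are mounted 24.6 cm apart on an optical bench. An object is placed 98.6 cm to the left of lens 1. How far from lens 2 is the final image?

Lens 1 is diverging, so f₁ = −22.0 cm.
Lens 1: 1/d_i1 = 1/f₁ − 1/d_o1 = 1/(-22.0) − 1/(98.6) = -0.05560, so d_i1 = -17.99 cm.
The intermediate image is 17.99 cm to the left of lens 1 (virtual), which is 24.6 − (-17.99) = 42.59 cm to the left of lens 2, so d_o2 = +42.59 cm.
Lens 2: 1/d_i2 = 1/f₂ − 1/d_o2 = 1/(16.5) − 1/(42.59) = 0.03713, so d_i2 = 26.9 cm.
The final image is real, 26.9 cm to the right of lens 2 (overall magnification ≈ -0.12).

26.9 cm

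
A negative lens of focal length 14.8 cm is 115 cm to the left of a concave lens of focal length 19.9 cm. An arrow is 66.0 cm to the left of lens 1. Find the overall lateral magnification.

f₁ = −14.8 cm (diverging).
Lens 1: 1/d_i1 = 1/(-14.8) − 1/(66.0) = -0.08272, so d_i1 = -12.09 cm; m₁ = −d_i1/d_o1 = +0.1832.
d_o2 = 115 − (-12.09) = 127.1 cm.
f₂ = −19.9 cm (diverging).
Lens 2: 1/d_i2 = 1/(-19.9) − 1/(127.1) = -0.05812, so d_i2 = -17.21 cm; m₂ = −d_i2/d_o2 = +0.1354.
m = m₁·m₂ = (+0.1832)(+0.1354) = +0.0248.

m = +0.0248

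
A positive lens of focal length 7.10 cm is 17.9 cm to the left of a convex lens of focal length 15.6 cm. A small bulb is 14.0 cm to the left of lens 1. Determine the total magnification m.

Lens 1: 1/d_i1 = 1/(7.10) − 1/(14.0) = 0.06942, so d_i1 = 14.41 cm; m₁ = −d_i1/d_o1 = -1.029.
d_o2 = 17.9 − (14.41) = 3.490 cm.
Lens 2: 1/d_i2 = 1/(15.6) − 1/(3.490) = -0.2224, so d_i2 = -4.496 cm; m₂ = −d_i2/d_o2 = +1.288.
m = m₁·m₂ = (-1.029)(+1.288) = -1.33.

m = -1.33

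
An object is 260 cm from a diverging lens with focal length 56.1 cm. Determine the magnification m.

m = +0.177

For a diverging lens, f = -56.1 cm.
1/d_i = 1/f − 1/d_o = 1/(-56.10) − 1/(260) = -0.02167, so d_i = -46.14 cm.
m = −d_i/d_o = −(-46.14)/(260) = +0.177.
The image is virtual, upright and reduced, on the same side as the object.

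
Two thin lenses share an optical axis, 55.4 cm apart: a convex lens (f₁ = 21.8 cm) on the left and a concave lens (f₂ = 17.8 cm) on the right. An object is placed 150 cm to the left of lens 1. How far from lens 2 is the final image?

Lens 1: 1/d_i1 = 1/f₁ − 1/d_o1 = 1/(21.8) − 1/(150) = 0.03920, so d_i1 = 25.51 cm.
The intermediate image is 25.51 cm to the right of lens 1, which is 55.4 − (25.51) = 29.89 cm to the left of lens 2, so d_o2 = +29.89 cm.
Lens 2 is diverging, so f₂ = −17.8 cm.
Lens 2: 1/d_i2 = 1/f₂ − 1/d_o2 = 1/(-17.8) − 1/(29.89) = -0.08964, so d_i2 = -11.2 cm.
The final image is virtual, 11.2 cm to the left of lens 2 (overall magnification ≈ -0.063).

11.2 cm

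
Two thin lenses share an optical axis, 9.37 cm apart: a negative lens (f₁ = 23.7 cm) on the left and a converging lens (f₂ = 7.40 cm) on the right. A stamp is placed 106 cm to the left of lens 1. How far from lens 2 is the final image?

9.97 cm

Lens 1 is diverging, so f₁ = −23.7 cm.
Lens 1: 1/d_i1 = 1/f₁ − 1/d_o1 = 1/(-23.7) − 1/(106) = -0.05163, so d_i1 = -19.37 cm.
The intermediate image is 19.37 cm to the left of lens 1 (virtual), which is 9.37 − (-19.37) = 28.74 cm to the left of lens 2, so d_o2 = +28.74 cm.
Lens 2: 1/d_i2 = 1/f₂ − 1/d_o2 = 1/(7.40) − 1/(28.74) = 0.1003, so d_i2 = 9.97 cm.
The final image is real, 9.97 cm to the right of lens 2 (overall magnification ≈ -0.063).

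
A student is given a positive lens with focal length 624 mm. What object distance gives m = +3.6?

m = −d_i/d_o ⇒ d_i = −m·d_o.
1/f = 1/d_o + 1/d_i = 1/d_o − 1/(m·d_o) = (1 − 1/m)/d_o, so d_o = f(1 − 1/m) = (624.0)(1 − 1/(+3.6)) = 451 mm.

451 mm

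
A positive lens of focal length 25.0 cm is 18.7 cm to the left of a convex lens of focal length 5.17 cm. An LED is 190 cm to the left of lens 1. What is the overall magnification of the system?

m = -0.0513

Lens 1: 1/d_i1 = 1/(25.0) − 1/(190) = 0.03474, so d_i1 = 28.79 cm; m₁ = −d_i1/d_o1 = -0.1515.
d_o2 = 18.7 − (28.79) = -10.09 cm (virtual object).
Lens 2: 1/d_i2 = 1/(5.17) − 1/(-10.09) = 0.2925, so d_i2 = 3.418 cm; m₂ = −d_i2/d_o2 = +0.3388.
m = m₁·m₂ = (-0.1515)(+0.3388) = -0.0513.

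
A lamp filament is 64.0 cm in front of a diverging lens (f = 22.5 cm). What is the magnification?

m = +0.260

For a diverging lens, f = -22.5 cm.
1/d_i = 1/f − 1/d_o = 1/(-22.50) − 1/(64.0) = -0.06007, so d_i = -16.65 cm.
m = −d_i/d_o = −(-16.65)/(64.0) = +0.260.
The image is virtual, upright and reduced, on the same side as the object.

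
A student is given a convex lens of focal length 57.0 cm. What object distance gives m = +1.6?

21.4 cm

m = −d_i/d_o ⇒ d_i = −m·d_o.
1/f = 1/d_o + 1/d_i = 1/d_o − 1/(m·d_o) = (1 − 1/m)/d_o, so d_o = f(1 − 1/m) = (57.00)(1 − 1/(+1.6)) = 21.4 cm.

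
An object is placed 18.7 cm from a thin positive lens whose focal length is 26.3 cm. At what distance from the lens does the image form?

64.7 cm

Lens equation: 1/q = 1/f − 1/p = 1/(26.30) − 1/(18.7) = 0.03802 − 0.05348 = -0.01545, so q = -64.7 cm.
The image is virtual, upright and enlarged, on the same side as the object.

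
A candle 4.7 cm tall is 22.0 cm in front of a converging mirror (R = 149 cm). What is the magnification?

m = +1.42

f = R/2 = 149/2 = 74.50 cm.
1/d_i = 1/f − 1/d_o = 1/(74.50) − 1/(22.0) = -0.03203, so d_i = -31.22 cm.
m = −d_i/d_o = −(-31.22)/(22.0) = +1.42.
The image is virtual, upright and enlarged, behind the mirror.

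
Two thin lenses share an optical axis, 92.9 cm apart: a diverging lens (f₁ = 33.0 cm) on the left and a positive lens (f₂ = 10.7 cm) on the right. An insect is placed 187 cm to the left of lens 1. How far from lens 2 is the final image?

11.7 cm

Lens 1 is diverging, so f₁ = −33.0 cm.
Lens 1: 1/d_i1 = 1/f₁ − 1/d_o1 = 1/(-33.0) − 1/(187) = -0.03565, so d_i1 = -28.05 cm.
The intermediate image is 28.05 cm to the left of lens 1 (virtual), which is 92.9 − (-28.05) = 121.0 cm to the left of lens 2, so d_o2 = +121.0 cm.
Lens 2: 1/d_i2 = 1/f₂ − 1/d_o2 = 1/(10.7) − 1/(121.0) = 0.08519, so d_i2 = 11.7 cm.
The final image is real, 11.7 cm to the right of lens 2 (overall magnification ≈ -0.015).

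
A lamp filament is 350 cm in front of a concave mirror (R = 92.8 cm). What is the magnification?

m = -0.153

f = R/2 = 92.8/2 = 46.40 cm.
1/d_i = 1/f − 1/d_o = 1/(46.40) − 1/(350) = 0.01869, so d_i = 53.49 cm.
m = −d_i/d_o = −(53.49)/(350) = -0.153.
The image is real, inverted and reduced, in front of the mirror.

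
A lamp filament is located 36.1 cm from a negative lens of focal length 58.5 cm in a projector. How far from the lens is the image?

22.3 cm

For a negative lens, f = -58.5 cm.
Thin-lens equation: 1/d_i = 1/f − 1/d_o = 1/(-58.50) − 1/(36.1) = -0.01709 − 0.02770 = -0.04479, so d_i = -22.3 cm.
The image is virtual, upright and reduced, on the same side as the object.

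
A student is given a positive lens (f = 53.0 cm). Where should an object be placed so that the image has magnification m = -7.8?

59.8 cm

m = −d_i/d_o ⇒ d_i = −m·d_o.
1/f = 1/d_o + 1/d_i = 1/d_o − 1/(m·d_o) = (1 − 1/m)/d_o, so d_o = f(1 − 1/m) = (53.00)(1 − 1/(-7.8)) = 59.8 cm.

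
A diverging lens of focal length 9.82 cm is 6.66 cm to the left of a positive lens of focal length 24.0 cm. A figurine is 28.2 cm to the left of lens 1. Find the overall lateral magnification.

f₁ = −9.82 cm (diverging).
Lens 1: 1/d_i1 = 1/(-9.82) − 1/(28.2) = -0.1373, so d_i1 = -7.284 cm; m₁ = −d_i1/d_o1 = +0.2583.
d_o2 = 6.66 − (-7.284) = 13.94 cm.
Lens 2: 1/d_i2 = 1/(24.0) − 1/(13.94) = -0.03007, so d_i2 = -33.26 cm; m₂ = −d_i2/d_o2 = +2.386.
m = m₁·m₂ = (+0.2583)(+2.386) = +0.616.

m = +0.616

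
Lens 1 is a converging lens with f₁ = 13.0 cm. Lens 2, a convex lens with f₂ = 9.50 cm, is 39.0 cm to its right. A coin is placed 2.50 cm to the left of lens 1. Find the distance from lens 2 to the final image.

12.3 cm

Lens 1: 1/d_i1 = 1/f₁ − 1/d_o1 = 1/(13.0) − 1/(2.50) = -0.3231, so d_i1 = -3.095 cm.
The intermediate image is 3.095 cm to the left of lens 1 (virtual), which is 39.0 − (-3.095) = 42.09 cm to the left of lens 2, so d_o2 = +42.09 cm.
Lens 2: 1/d_i2 = 1/f₂ − 1/d_o2 = 1/(9.50) − 1/(42.09) = 0.08150, so d_i2 = 12.3 cm.
The final image is real, 12.3 cm to the right of lens 2 (overall magnification ≈ -0.36).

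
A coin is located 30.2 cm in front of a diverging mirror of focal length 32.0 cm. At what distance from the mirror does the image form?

For a diverging mirror, f = -32.0 cm.
Mirror equation: 1/v = 1/f − 1/u = 1/(-32.00) − 1/(30.2) = -0.03125 − 0.03311 = -0.06436, so v = -15.5 cm.
The image is virtual, upright and reduced, behind the mirror.

15.5 cm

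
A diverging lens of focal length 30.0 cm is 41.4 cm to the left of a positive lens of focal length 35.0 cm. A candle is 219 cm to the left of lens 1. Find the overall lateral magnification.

f₁ = −30.0 cm (diverging).
Lens 1: 1/d_i1 = 1/(-30.0) − 1/(219) = -0.03790, so d_i1 = -26.39 cm; m₁ = −d_i1/d_o1 = +0.1205.
d_o2 = 41.4 − (-26.39) = 67.79 cm.
Lens 2: 1/d_i2 = 1/(35.0) − 1/(67.79) = 0.01382, so d_i2 = 72.36 cm; m₂ = −d_i2/d_o2 = -1.067.
m = m₁·m₂ = (+0.1205)(-1.067) = -0.129.

m = -0.129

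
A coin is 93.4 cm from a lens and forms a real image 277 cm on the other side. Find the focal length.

f = 69.8 cm (converging)

Real image ⇒ d_i = +277 cm.
1/f = 1/d_o + 1/d_i = 1/(93.4) + 1/(277) = 0.01432, so f = 69.8 cm.
Since f is positive, the lens is converging.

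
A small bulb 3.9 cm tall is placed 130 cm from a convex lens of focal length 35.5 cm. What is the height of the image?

1.47 cm

1/d_i = 1/f − 1/d_o = 1/(35.50) − 1/(130) = 0.02048, so d_i = 48.84 cm.
m = −d_i/d_o = -0.3757.
|h_i| = |m|·h_o = 0.3757 × 3.9 = 1.47 cm. The image is real, inverted and reduced, on the far side of the lens.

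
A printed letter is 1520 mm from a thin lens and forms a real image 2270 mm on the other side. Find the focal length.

f = 910 mm (converging)

Real image ⇒ d_i = +2270 mm.
1/f = 1/d_o + 1/d_i = 1/(1520) + 1/(2270) = 0.001098, so f = 910 mm.
Since f is positive, the thin lens is converging.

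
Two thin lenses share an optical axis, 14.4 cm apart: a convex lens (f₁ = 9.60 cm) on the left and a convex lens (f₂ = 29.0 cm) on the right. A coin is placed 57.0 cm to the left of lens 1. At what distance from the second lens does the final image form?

3.17 cm

Lens 1: 1/d_i1 = 1/f₁ − 1/d_o1 = 1/(9.60) − 1/(57.0) = 0.08662, so d_i1 = 11.54 cm.
The intermediate image is 11.54 cm to the right of lens 1, which is 14.4 − (11.54) = 2.860 cm to the left of lens 2, so d_o2 = +2.860 cm.
Lens 2: 1/d_i2 = 1/f₂ − 1/d_o2 = 1/(29.0) − 1/(2.860) = -0.3152, so d_i2 = -3.17 cm.
The final image is virtual, 3.17 cm to the left of lens 2 (overall magnification ≈ -0.22).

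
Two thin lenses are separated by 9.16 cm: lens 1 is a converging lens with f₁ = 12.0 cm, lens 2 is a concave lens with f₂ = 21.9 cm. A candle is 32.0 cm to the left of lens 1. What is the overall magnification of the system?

Lens 1: 1/d_i1 = 1/(12.0) − 1/(32.0) = 0.05208, so d_i1 = 19.20 cm; m₁ = −d_i1/d_o1 = -0.6000.
d_o2 = 9.16 − (19.20) = -10.04 cm (virtual object).
f₂ = −21.9 cm (diverging).
Lens 2: 1/d_i2 = 1/(-21.9) − 1/(-10.04) = 0.05394, so d_i2 = 18.54 cm; m₂ = −d_i2/d_o2 = +1.847.
m = m₁·m₂ = (-0.6000)(+1.847) = -1.11.

m = -1.11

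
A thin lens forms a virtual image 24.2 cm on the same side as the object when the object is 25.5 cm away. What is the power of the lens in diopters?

Virtual image ⇒ d_i = −24.2 cm.
1/f = 1/d_o + 1/d_i = 1/(25.5) + 1/(-24.2) = -0.002107 cm⁻¹.
f = -474.7 cm = -4.747 m, so P = 1/f = -0.211 D.

P = -0.211 D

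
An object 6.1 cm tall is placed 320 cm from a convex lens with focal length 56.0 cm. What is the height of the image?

1/d_i = 1/f − 1/d_o = 1/(56.00) − 1/(320) = 0.01473, so d_i = 67.88 cm.
m = −d_i/d_o = -0.2121.
|h_i| = |m|·h_o = 0.2121 × 6.1 = 1.29 cm. The image is real, inverted and reduced, on the far side of the lens.

1.29 cm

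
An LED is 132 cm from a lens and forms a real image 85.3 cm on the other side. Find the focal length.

f = 51.8 cm (converging)

Real image ⇒ d_i = +85.3 cm.
1/f = 1/d_o + 1/d_i = 1/(132) + 1/(85.3) = 0.01930, so f = 51.8 cm.
Since f is positive, the lens is converging.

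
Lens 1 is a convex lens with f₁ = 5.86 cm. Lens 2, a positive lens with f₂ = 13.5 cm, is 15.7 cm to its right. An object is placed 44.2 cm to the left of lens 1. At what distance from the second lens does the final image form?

26.5 cm

Lens 1: 1/d_i1 = 1/f₁ − 1/d_o1 = 1/(5.86) − 1/(44.2) = 0.1480, so d_i1 = 6.756 cm.
The intermediate image is 6.756 cm to the right of lens 1, which is 15.7 − (6.756) = 8.944 cm to the left of lens 2, so d_o2 = +8.944 cm.
Lens 2: 1/d_i2 = 1/f₂ − 1/d_o2 = 1/(13.5) − 1/(8.944) = -0.03773, so d_i2 = -26.5 cm.
The final image is virtual, 26.5 cm to the left of lens 2 (overall magnification ≈ -0.45).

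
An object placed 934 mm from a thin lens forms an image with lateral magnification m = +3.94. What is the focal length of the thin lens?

f = 1250 mm (converging)

m = −d_i/d_o ⇒ d_i = −m·d_o = −(+3.94)·(934) = -3680 mm.
1/f = 1/d_o + 1/d_i = 1/(934) + 1/(-3680) = 0.0007989, so f = 1250 mm.
Since f is positive, the thin lens is converging.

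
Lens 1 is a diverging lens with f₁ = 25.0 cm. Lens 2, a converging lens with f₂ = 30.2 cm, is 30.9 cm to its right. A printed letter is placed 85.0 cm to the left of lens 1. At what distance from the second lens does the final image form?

Lens 1 is diverging, so f₁ = −25.0 cm.
Lens 1: 1/d_i1 = 1/f₁ − 1/d_o1 = 1/(-25.0) − 1/(85.0) = -0.05176, so d_i1 = -19.32 cm.
The intermediate image is 19.32 cm to the left of lens 1 (virtual), which is 30.9 − (-19.32) = 50.22 cm to the left of lens 2, so d_o2 = +50.22 cm.
Lens 2: 1/d_i2 = 1/f₂ − 1/d_o2 = 1/(30.2) − 1/(50.22) = 0.01320, so d_i2 = 75.8 cm.
The final image is real, 75.8 cm to the right of lens 2 (overall magnification ≈ -0.34).

75.8 cm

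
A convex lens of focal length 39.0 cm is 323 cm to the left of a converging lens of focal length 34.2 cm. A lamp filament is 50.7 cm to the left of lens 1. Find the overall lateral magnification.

m = +0.952

Lens 1: 1/d_i1 = 1/(39.0) − 1/(50.7) = 0.005917, so d_i1 = 169.0 cm; m₁ = −d_i1/d_o1 = -3.333.
d_o2 = 323 − (169.0) = 154.0 cm.
Lens 2: 1/d_i2 = 1/(34.2) − 1/(154.0) = 0.02275, so d_i2 = 43.96 cm; m₂ = −d_i2/d_o2 = -0.2855.
m = m₁·m₂ = (-3.333)(-0.2855) = +0.952.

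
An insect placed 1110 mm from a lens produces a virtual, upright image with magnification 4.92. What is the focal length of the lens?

m = −d_i/d_o ⇒ d_i = −m·d_o = −(+4.92)·(1110) = -5461 mm.
1/f = 1/d_o + 1/d_i = 1/(1110) + 1/(-5461) = 0.0007178, so f = 1390 mm.
Since f is positive, the lens is converging.

f = 1390 mm (converging)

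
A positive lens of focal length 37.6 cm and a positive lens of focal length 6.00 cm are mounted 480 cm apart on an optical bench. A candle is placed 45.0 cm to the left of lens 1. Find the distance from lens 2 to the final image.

6.15 cm

Lens 1: 1/d_i1 = 1/f₁ − 1/d_o1 = 1/(37.6) − 1/(45.0) = 0.004374, so d_i1 = 228.6 cm.
The intermediate image is 228.6 cm to the right of lens 1, which is 480 − (228.6) = 251.4 cm to the left of lens 2, so d_o2 = +251.4 cm.
Lens 2: 1/d_i2 = 1/f₂ − 1/d_o2 = 1/(6.00) − 1/(251.4) = 0.1627, so d_i2 = 6.15 cm.
The final image is real, 6.15 cm to the right of lens 2 (overall magnification ≈ 0.12).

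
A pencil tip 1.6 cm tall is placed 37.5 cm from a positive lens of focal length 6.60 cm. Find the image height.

0.342 cm

1/d_i = 1/f − 1/d_o = 1/(6.600) − 1/(37.5) = 0.1248, so d_i = 8.010 cm.
m = −d_i/d_o = -0.2136.
|h_i| = |m|·h_o = 0.2136 × 1.6 = 0.342 cm. The image is real, inverted and reduced, on the far side of the lens.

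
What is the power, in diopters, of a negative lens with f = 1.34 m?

For a negative lens, f = −1.34 m.
P = 1/f = 1/(-1.34 m) = -0.746 D.

P = -0.746 D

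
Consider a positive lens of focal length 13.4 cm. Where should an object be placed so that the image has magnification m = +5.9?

m = −d_i/d_o ⇒ d_i = −m·d_o.
1/f = 1/d_o + 1/d_i = 1/d_o − 1/(m·d_o) = (1 − 1/m)/d_o, so d_o = f(1 − 1/m) = (13.40)(1 − 1/(+5.9)) = 11.1 cm.

11.1 cm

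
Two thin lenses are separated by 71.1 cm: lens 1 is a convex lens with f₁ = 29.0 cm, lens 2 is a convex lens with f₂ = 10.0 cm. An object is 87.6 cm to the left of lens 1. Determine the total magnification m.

m = +0.279

Lens 1: 1/d_i1 = 1/(29.0) − 1/(87.6) = 0.02307, so d_i1 = 43.35 cm; m₁ = −d_i1/d_o1 = -0.4949.
d_o2 = 71.1 − (43.35) = 27.75 cm.
Lens 2: 1/d_i2 = 1/(10.0) − 1/(27.75) = 0.06396, so d_i2 = 15.63 cm; m₂ = −d_i2/d_o2 = -0.5634.
m = m₁·m₂ = (-0.4949)(-0.5634) = +0.279.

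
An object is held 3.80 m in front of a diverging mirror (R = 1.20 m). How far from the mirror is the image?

0.518 m

f = R/2 = 1.20/2 = 0.6000 m; for a diverging mirror, f = -0.6000 m.
Mirror equation: 1/q = 1/f − 1/p = 1/(-0.6000) − 1/(3.80) = -1.667 − 0.2632 = -1.930, so q = -0.518 m.
The image is virtual, upright and reduced, behind the mirror.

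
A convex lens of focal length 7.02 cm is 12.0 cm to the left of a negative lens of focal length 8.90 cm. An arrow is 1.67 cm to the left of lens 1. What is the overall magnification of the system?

Lens 1: 1/d_i1 = 1/(7.02) − 1/(1.67) = -0.4564, so d_i1 = -2.191 cm; m₁ = −d_i1/d_o1 = +1.312.
d_o2 = 12.0 − (-2.191) = 14.19 cm.
f₂ = −8.90 cm (diverging).
Lens 2: 1/d_i2 = 1/(-8.90) − 1/(14.19) = -0.1828, so d_i2 = -5.470 cm; m₂ = −d_i2/d_o2 = +0.3854.
m = m₁·m₂ = (+1.312)(+0.3854) = +0.506.

m = +0.506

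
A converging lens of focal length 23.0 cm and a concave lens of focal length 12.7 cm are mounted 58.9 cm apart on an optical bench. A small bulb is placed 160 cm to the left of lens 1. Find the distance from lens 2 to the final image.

Lens 1: 1/d_i1 = 1/f₁ − 1/d_o1 = 1/(23.0) − 1/(160) = 0.03723, so d_i1 = 26.86 cm.
The intermediate image is 26.86 cm to the right of lens 1, which is 58.9 − (26.86) = 32.04 cm to the left of lens 2, so d_o2 = +32.04 cm.
Lens 2 is diverging, so f₂ = −12.7 cm.
Lens 2: 1/d_i2 = 1/f₂ − 1/d_o2 = 1/(-12.7) − 1/(32.04) = -0.1100, so d_i2 = -9.09 cm.
The final image is virtual, 9.09 cm to the left of lens 2 (overall magnification ≈ -0.048).

9.09 cm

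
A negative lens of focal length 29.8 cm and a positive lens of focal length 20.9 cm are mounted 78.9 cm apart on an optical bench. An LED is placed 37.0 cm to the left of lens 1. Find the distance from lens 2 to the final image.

Lens 1 is diverging, so f₁ = −29.8 cm.
Lens 1: 1/d_i1 = 1/f₁ − 1/d_o1 = 1/(-29.8) − 1/(37.0) = -0.06058, so d_i1 = -16.51 cm.
The intermediate image is 16.51 cm to the left of lens 1 (virtual), which is 78.9 − (-16.51) = 95.41 cm to the left of lens 2, so d_o2 = +95.41 cm.
Lens 2: 1/d_i2 = 1/f₂ − 1/d_o2 = 1/(20.9) − 1/(95.41) = 0.03737, so d_i2 = 26.8 cm.
The final image is real, 26.8 cm to the right of lens 2 (overall magnification ≈ -0.13).

26.8 cm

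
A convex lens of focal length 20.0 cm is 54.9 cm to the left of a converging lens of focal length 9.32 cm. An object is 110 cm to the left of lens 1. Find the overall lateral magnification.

Lens 1: 1/d_i1 = 1/(20.0) − 1/(110) = 0.04091, so d_i1 = 24.44 cm; m₁ = −d_i1/d_o1 = -0.2222.
d_o2 = 54.9 − (24.44) = 30.46 cm.
Lens 2: 1/d_i2 = 1/(9.32) − 1/(30.46) = 0.07447, so d_i2 = 13.43 cm; m₂ = −d_i2/d_o2 = -0.4409.
m = m₁·m₂ = (-0.2222)(-0.4409) = +0.0980.

m = +0.0980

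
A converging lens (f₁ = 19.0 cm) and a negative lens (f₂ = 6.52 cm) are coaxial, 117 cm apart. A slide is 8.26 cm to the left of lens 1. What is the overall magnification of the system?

m = +0.0835

Lens 1: 1/d_i1 = 1/(19.0) − 1/(8.26) = -0.06843, so d_i1 = -14.61 cm; m₁ = −d_i1/d_o1 = +1.769.
d_o2 = 117 − (-14.61) = 131.6 cm.
f₂ = −6.52 cm (diverging).
Lens 2: 1/d_i2 = 1/(-6.52) − 1/(131.6) = -0.1610, so d_i2 = -6.212 cm; m₂ = −d_i2/d_o2 = +0.04721.
m = m₁·m₂ = (+1.769)(+0.04721) = +0.0835.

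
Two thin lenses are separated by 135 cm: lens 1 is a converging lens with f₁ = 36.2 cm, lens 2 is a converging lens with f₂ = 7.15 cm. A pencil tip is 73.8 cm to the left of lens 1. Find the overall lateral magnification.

m = +0.121

Lens 1: 1/d_i1 = 1/(36.2) − 1/(73.8) = 0.01407, so d_i1 = 71.05 cm; m₁ = −d_i1/d_o1 = -0.9627.
d_o2 = 135 − (71.05) = 63.95 cm.
Lens 2: 1/d_i2 = 1/(7.15) − 1/(63.95) = 0.1242, so d_i2 = 8.050 cm; m₂ = −d_i2/d_o2 = -0.1259.
m = m₁·m₂ = (-0.9627)(-0.1259) = +0.121.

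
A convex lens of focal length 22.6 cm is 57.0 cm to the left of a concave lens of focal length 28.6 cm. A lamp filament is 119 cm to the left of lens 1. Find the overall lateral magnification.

Lens 1: 1/d_i1 = 1/(22.6) − 1/(119) = 0.03584, so d_i1 = 27.90 cm; m₁ = −d_i1/d_o1 = -0.2345.
d_o2 = 57.0 − (27.90) = 29.10 cm.
f₂ = −28.6 cm (diverging).
Lens 2: 1/d_i2 = 1/(-28.6) − 1/(29.10) = -0.06933, so d_i2 = -14.42 cm; m₂ = −d_i2/d_o2 = +0.4957.
m = m₁·m₂ = (-0.2345)(+0.4957) = -0.116.

m = -0.116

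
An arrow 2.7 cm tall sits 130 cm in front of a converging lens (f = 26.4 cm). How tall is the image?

1/d_i = 1/f − 1/d_o = 1/(26.40) − 1/(130) = 0.03019, so d_i = 33.13 cm.
m = −d_i/d_o = -0.2548.
|h_i| = |m|·h_o = 0.2548 × 2.7 = 0.688 cm. The image is real, inverted and reduced, on the far side of the lens.

0.688 cm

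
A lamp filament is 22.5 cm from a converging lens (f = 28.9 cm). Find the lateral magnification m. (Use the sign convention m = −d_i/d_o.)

1/d_i = 1/f − 1/d_o = 1/(28.90) − 1/(22.5) = -0.009842, so d_i = -101.6 cm.
m = −d_i/d_o = −(-101.6)/(22.5) = +4.52.
The image is virtual, upright and enlarged, on the same side as the object.

m = +4.52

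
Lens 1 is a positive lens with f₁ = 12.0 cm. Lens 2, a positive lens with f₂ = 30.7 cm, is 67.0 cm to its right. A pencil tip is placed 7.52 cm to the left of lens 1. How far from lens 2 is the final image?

Lens 1: 1/d_i1 = 1/f₁ − 1/d_o1 = 1/(12.0) − 1/(7.52) = -0.04965, so d_i1 = -20.14 cm.
The intermediate image is 20.14 cm to the left of lens 1 (virtual), which is 67.0 − (-20.14) = 87.14 cm to the left of lens 2, so d_o2 = +87.14 cm.
Lens 2: 1/d_i2 = 1/f₂ − 1/d_o2 = 1/(30.7) − 1/(87.14) = 0.02110, so d_i2 = 47.4 cm.
The final image is real, 47.4 cm to the right of lens 2 (overall magnification ≈ -1.5).

47.4 cm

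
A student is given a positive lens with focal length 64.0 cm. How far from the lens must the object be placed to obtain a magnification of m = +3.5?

45.7 cm

m = −d_i/d_o ⇒ d_i = −m·d_o.
1/f = 1/d_o + 1/d_i = 1/d_o − 1/(m·d_o) = (1 − 1/m)/d_o, so d_o = f(1 − 1/m) = (64.00)(1 − 1/(+3.5)) = 45.7 cm.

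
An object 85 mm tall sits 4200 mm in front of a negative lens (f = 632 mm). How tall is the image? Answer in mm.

For a negative lens, f = -632 mm.
1/d_i = 1/f − 1/d_o = 1/(-632.0) − 1/(4200) = -0.001820, so d_i = -549.3 mm.
m = −d_i/d_o = +0.1308.
|h_i| = |m|·h_o = 0.1308 × 85 = 11.1 mm. The image is virtual, upright and reduced, on the same side as the object.

11.1 mm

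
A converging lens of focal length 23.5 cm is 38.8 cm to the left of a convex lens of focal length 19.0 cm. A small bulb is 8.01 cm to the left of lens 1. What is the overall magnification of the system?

m = -0.902

Lens 1: 1/d_i1 = 1/(23.5) − 1/(8.01) = -0.08229, so d_i1 = -12.15 cm; m₁ = −d_i1/d_o1 = +1.517.
d_o2 = 38.8 − (-12.15) = 50.95 cm.
Lens 2: 1/d_i2 = 1/(19.0) − 1/(50.95) = 0.03300, so d_i2 = 30.30 cm; m₂ = −d_i2/d_o2 = -0.5947.
m = m₁·m₂ = (+1.517)(-0.5947) = -0.902.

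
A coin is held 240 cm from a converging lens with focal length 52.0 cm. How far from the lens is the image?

Thin-lens equation: 1/d_i = 1/f − 1/d_o = 1/(52.00) − 1/(240) = 0.01923 − 0.004167 = 0.01506, so d_i = 66.4 cm.
The image is real, inverted and reduced, on the far side of the lens.

66.4 cm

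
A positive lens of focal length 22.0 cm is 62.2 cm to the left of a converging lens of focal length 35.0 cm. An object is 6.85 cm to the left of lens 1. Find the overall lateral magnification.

m = -1.37

Lens 1: 1/d_i1 = 1/(22.0) − 1/(6.85) = -0.1005, so d_i1 = -9.947 cm; m₁ = −d_i1/d_o1 = +1.452.
d_o2 = 62.2 − (-9.947) = 72.15 cm.
Lens 2: 1/d_i2 = 1/(35.0) − 1/(72.15) = 0.01471, so d_i2 = 67.97 cm; m₂ = −d_i2/d_o2 = -0.9421.
m = m₁·m₂ = (+1.452)(-0.9421) = -1.37.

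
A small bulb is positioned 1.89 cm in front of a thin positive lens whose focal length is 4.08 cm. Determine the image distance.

3.52 cm

Lens equation: 1/q = 1/f − 1/p = 1/(4.080) − 1/(1.89) = 0.2451 − 0.5291 = -0.2840, so q = -3.52 cm.
The image is virtual, upright and enlarged, on the same side as the object.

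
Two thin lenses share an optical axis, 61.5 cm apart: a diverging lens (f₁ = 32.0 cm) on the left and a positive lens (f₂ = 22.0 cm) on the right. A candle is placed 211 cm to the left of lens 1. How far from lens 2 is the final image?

29.2 cm

Lens 1 is diverging, so f₁ = −32.0 cm.
Lens 1: 1/d_i1 = 1/f₁ − 1/d_o1 = 1/(-32.0) − 1/(211) = -0.03599, so d_i1 = -27.79 cm.
The intermediate image is 27.79 cm to the left of lens 1 (virtual), which is 61.5 − (-27.79) = 89.29 cm to the left of lens 2, so d_o2 = +89.29 cm.
Lens 2: 1/d_i2 = 1/f₂ − 1/d_o2 = 1/(22.0) − 1/(89.29) = 0.03426, so d_i2 = 29.2 cm.
The final image is real, 29.2 cm to the right of lens 2 (overall magnification ≈ -0.043).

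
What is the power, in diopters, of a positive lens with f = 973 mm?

P = +1.03 D

f = 97.3 cm = 0.973 m.
P = 1/f = 1/(0.973 m) = +1.03 D.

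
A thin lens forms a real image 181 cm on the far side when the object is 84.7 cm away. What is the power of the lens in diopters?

P = +1.73 D

d_i = +181 cm.
1/f = 1/d_o + 1/d_i = 1/(84.7) + 1/(181) = 0.01733 cm⁻¹.
f = 57.70 cm = 0.5770 m, so P = 1/f = +1.73 D.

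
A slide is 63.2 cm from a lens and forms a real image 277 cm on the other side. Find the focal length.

f = 51.5 cm (converging)

Real image ⇒ d_i = +277 cm.
1/f = 1/d_o + 1/d_i = 1/(63.2) + 1/(277) = 0.01943, so f = 51.5 cm.
Since f is positive, the lens is converging.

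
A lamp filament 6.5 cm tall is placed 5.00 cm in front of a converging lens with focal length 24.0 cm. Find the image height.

1/d_i = 1/f − 1/d_o = 1/(24.00) − 1/(5.00) = -0.1583, so d_i = -6.316 cm.
m = −d_i/d_o = +1.263.
|h_i| = |m|·h_o = 1.263 × 6.5 = 8.21 cm. The image is virtual, upright and enlarged, on the same side as the object.

8.21 cm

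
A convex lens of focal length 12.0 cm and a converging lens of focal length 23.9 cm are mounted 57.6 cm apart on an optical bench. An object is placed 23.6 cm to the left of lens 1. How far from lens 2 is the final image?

Lens 1: 1/d_i1 = 1/f₁ − 1/d_o1 = 1/(12.0) − 1/(23.6) = 0.04096, so d_i1 = 24.41 cm.
The intermediate image is 24.41 cm to the right of lens 1, which is 57.6 − (24.41) = 33.19 cm to the left of lens 2, so d_o2 = +33.19 cm.
Lens 2: 1/d_i2 = 1/f₂ − 1/d_o2 = 1/(23.9) − 1/(33.19) = 0.01171, so d_i2 = 85.4 cm.
The final image is real, 85.4 cm to the right of lens 2 (overall magnification ≈ 2.7).

85.4 cm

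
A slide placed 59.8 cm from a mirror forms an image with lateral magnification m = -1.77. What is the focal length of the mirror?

f = 38.2 cm (concave)

m = −d_i/d_o ⇒ d_i = −m·d_o = −(-1.77)·(59.8) = 105.8 cm.
1/f = 1/d_o + 1/d_i = 1/(59.8) + 1/(105.8) = 0.02617, so f = 38.2 cm.
Since f is positive, the mirror is concave.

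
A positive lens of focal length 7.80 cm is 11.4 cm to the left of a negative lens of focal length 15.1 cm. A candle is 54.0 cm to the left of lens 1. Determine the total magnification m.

Lens 1: 1/d_i1 = 1/(7.80) − 1/(54.0) = 0.1097, so d_i1 = 9.117 cm; m₁ = −d_i1/d_o1 = -0.1688.
d_o2 = 11.4 − (9.117) = 2.283 cm.
f₂ = −15.1 cm (diverging).
Lens 2: 1/d_i2 = 1/(-15.1) − 1/(2.283) = -0.5042, so d_i2 = -1.983 cm; m₂ = −d_i2/d_o2 = +0.8687.
m = m₁·m₂ = (-0.1688)(+0.8687) = -0.147.

m = -0.147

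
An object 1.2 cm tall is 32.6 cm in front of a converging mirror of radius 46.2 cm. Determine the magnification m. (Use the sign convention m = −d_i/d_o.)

f = R/2 = 46.2/2 = 23.10 cm.
1/d_i = 1/f − 1/d_o = 1/(23.10) − 1/(32.6) = 0.01262, so d_i = 79.27 cm.
m = −d_i/d_o = −(79.27)/(32.6) = -2.43.
The image is real, inverted and enlarged, in front of the mirror.

m = -2.43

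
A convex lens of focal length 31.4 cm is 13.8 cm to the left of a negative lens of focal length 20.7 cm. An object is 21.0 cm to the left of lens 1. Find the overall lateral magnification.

m = +0.638

Lens 1: 1/d_i1 = 1/(31.4) − 1/(21.0) = -0.01577, so d_i1 = -63.40 cm; m₁ = −d_i1/d_o1 = +3.019.
d_o2 = 13.8 − (-63.40) = 77.20 cm.
f₂ = −20.7 cm (diverging).
Lens 2: 1/d_i2 = 1/(-20.7) − 1/(77.20) = -0.06126, so d_i2 = -16.32 cm; m₂ = −d_i2/d_o2 = +0.2114.
m = m₁·m₂ = (+3.019)(+0.2114) = +0.638.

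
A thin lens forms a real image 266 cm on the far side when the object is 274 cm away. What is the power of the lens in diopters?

P = +0.741 D

d_i = +266 cm.
1/f = 1/d_o + 1/d_i = 1/(274) + 1/(266) = 0.007409 cm⁻¹.
f = 135.0 cm = 1.350 m, so P = 1/f = +0.741 D.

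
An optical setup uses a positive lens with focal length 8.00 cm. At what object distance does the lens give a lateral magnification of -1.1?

m = −d_i/d_o ⇒ d_i = −m·d_o.
1/f = 1/d_o + 1/d_i = 1/d_o − 1/(m·d_o) = (1 − 1/m)/d_o, so d_o = f(1 − 1/m) = (8.000)(1 − 1/(-1.1)) = 15.3 cm.

15.3 cm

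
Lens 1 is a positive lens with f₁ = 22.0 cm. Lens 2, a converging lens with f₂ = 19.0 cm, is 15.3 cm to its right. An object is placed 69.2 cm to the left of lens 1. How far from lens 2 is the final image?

Lens 1: 1/d_i1 = 1/f₁ − 1/d_o1 = 1/(22.0) − 1/(69.2) = 0.03100, so d_i1 = 32.25 cm.
The intermediate image is 32.25 cm to the right of lens 1, which lies 16.95 cm to the right of lens 2 — a virtual object — so d_o2 = −16.95 cm.
Lens 2: 1/d_i2 = 1/f₂ − 1/d_o2 = 1/(19.0) − 1/(-16.95) = 0.1116, so d_i2 = 8.96 cm.
The final image is real, 8.96 cm to the right of lens 2 (overall magnification ≈ -0.25).

8.96 cm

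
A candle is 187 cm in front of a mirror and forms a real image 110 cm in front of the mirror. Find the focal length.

f = 69.3 cm (concave)

Real image ⇒ d_i = +110 cm.
1/f = 1/d_o + 1/d_i = 1/(187) + 1/(110) = 0.01444, so f = 69.3 cm.
Since f is positive, the mirror is concave.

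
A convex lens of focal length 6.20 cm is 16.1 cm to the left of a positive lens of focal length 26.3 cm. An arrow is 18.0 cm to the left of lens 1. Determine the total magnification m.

Lens 1: 1/d_i1 = 1/(6.20) − 1/(18.0) = 0.1057, so d_i1 = 9.458 cm; m₁ = −d_i1/d_o1 = -0.5254.
d_o2 = 16.1 − (9.458) = 6.642 cm.
Lens 2: 1/d_i2 = 1/(26.3) − 1/(6.642) = -0.1125, so d_i2 = -8.886 cm; m₂ = −d_i2/d_o2 = +1.338.
m = m₁·m₂ = (-0.5254)(+1.338) = -0.703.

m = -0.703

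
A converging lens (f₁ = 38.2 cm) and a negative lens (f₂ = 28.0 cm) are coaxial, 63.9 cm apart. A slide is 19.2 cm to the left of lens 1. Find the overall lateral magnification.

Lens 1: 1/d_i1 = 1/(38.2) − 1/(19.2) = -0.02591, so d_i1 = -38.60 cm; m₁ = −d_i1/d_o1 = +2.010.
d_o2 = 63.9 − (-38.60) = 102.5 cm.
f₂ = −28.0 cm (diverging).
Lens 2: 1/d_i2 = 1/(-28.0) − 1/(102.5) = -0.04547, so d_i2 = -21.99 cm; m₂ = −d_i2/d_o2 = +0.2146.
m = m₁·m₂ = (+2.010)(+0.2146) = +0.431.

m = +0.431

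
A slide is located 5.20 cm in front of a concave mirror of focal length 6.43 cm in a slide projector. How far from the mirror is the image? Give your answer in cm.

Mirror equation: 1/q = 1/f − 1/p = 1/(6.430) − 1/(5.20) = 0.1555 − 0.1923 = -0.03679, so q = -27.2 cm.
The image is virtual, upright and enlarged, behind the mirror.

27.2 cm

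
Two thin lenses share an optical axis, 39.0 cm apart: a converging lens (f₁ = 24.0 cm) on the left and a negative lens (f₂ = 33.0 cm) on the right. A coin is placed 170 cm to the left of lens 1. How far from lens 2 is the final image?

8.28 cm

Lens 1: 1/d_i1 = 1/f₁ − 1/d_o1 = 1/(24.0) − 1/(170) = 0.03578, so d_i1 = 27.95 cm.
The intermediate image is 27.95 cm to the right of lens 1, which is 39.0 − (27.95) = 11.05 cm to the left of lens 2, so d_o2 = +11.05 cm.
Lens 2 is diverging, so f₂ = −33.0 cm.
Lens 2: 1/d_i2 = 1/f₂ − 1/d_o2 = 1/(-33.0) − 1/(11.05) = -0.1208, so d_i2 = -8.28 cm.
The final image is virtual, 8.28 cm to the left of lens 2 (overall magnification ≈ -0.12).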